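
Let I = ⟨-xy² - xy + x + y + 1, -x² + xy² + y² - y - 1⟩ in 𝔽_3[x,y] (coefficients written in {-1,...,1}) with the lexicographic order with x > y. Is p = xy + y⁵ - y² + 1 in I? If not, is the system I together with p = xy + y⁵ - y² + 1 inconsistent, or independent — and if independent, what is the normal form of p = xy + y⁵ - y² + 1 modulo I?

xy + y⁵ - y² + 1 lies in I (it reduces to 0).

First compute the reduced Gröbner basis of I by Buchberger's algorithm.
f_1 = -xy² - xy + x + y + 1, LT = xy².
f_2 = -x² + xy² + y² - y - 1, LT = x².

S(f_1,f_2): lcm = x²y². S = x²y - x² + xy⁴ - xy - x + y⁴ - y³ - y².
  leading term x²y: subtract (-y)·f_2 from x²y - x² + xy⁴ - xy - x + y⁴ - y³ - y² → -x² + xy⁴ + xy³ - xy - x + y⁴ + y² - y
  leading term x²: subtract (1)·f_2 from -x² + xy⁴ + xy³ - xy - x + y⁴ + y² - y → xy⁴ + xy³ - xy² - xy - x + y⁴ + 1
  leading term xy⁴: subtract (-y²)·f_1 from xy⁴ + xy³ - xy² - xy - x + y⁴ + 1 → -xy - x + y⁴ + y³ + y² + 1
  leading term xy: no divisor's leading term divides it; move -xy to the remainder.
  leading term x: no divisor's leading term divides it; move -x to the remainder.
  leading term y⁴: no divisor's leading term divides it; move y⁴ to the remainder.
  leading term y³: no divisor's leading term divides it; move y³ to the remainder.
  leading term y²: no divisor's leading term divides it; move y² to the remainder.
  leading term 1: no divisor's leading term divides it; move 1 to the remainder.
  remainder -xy - x + y⁴ + y³ + y² + 1 ≠ 0; add h_3 = -xy - x + y⁴ + y³ + y² + 1 to the basis.

S(f_1,h_3): lcm = xy². S = -x + y⁵ + y⁴ + y³ - 1.
  leading term x: no divisor's leading term divides it; move -x to the remainder.
  leading term y⁵: no divisor's leading term divides it; move y⁵ to the remainder.
  leading term y⁴: no divisor's leading term divides it; move y⁴ to the remainder.
  leading term y³: no divisor's leading term divides it; move y³ to the remainder.
  leading term 1: no divisor's leading term divides it; move -1 to the remainder.
  remainder -x + y⁵ + y⁴ + y³ - 1 ≠ 0; add h_4 = -x + y⁵ + y⁴ + y³ - 1 to the basis.

S(f_1,h_4): lcm = xy². S = xy - x + y⁷ + y⁶ + y⁵ - y² - y - 1.
  leading term xy: subtract (-1)·h_3 from xy - x + y⁷ + y⁶ + y⁵ - y² - y - 1 → x + y⁷ + y⁶ + y⁵ + y⁴ + y³ - y
  leading term x: subtract (-1)·h_4 from x + y⁷ + y⁶ + y⁵ + y⁴ + y³ - y → y⁷ + y⁶ - y⁵ - y⁴ - y³ - y - 1
  leading term y⁷: no divisor's leading term divides it; move y⁷ to the remainder.
  leading term y⁶: no divisor's leading term divides it; move y⁶ to the remainder.
  leading term y⁵: no divisor's leading term divides it; move -y⁵ to the remainder.
  leading term y⁴: no divisor's leading term divides it; move -y⁴ to the remainder.
  leading term y³: no divisor's leading term divides it; move -y³ to the remainder.
  leading term y: no divisor's leading term divides it; move -y to the remainder.
  leading term 1: no divisor's leading term divides it; move -1 to the remainder.
  remainder y⁷ + y⁶ - y⁵ - y⁴ - y³ - y - 1 ≠ 0; add h_5 = y⁷ + y⁶ - y⁵ - y⁴ - y³ - y - 1 to the basis.

S(h_3,h_4): lcm = xy. S = x + y⁶ + y⁵ - y³ - y² - y - 1.
  leading term x: subtract (-1)·h_4 from x + y⁶ + y⁵ - y³ - y² - y - 1 → y⁶ - y⁵ + y⁴ - y² - y + 1
  leading term y⁶: no divisor's leading term divides it; move y⁶ to the remainder.
  leading term y⁵: no divisor's leading term divides it; move -y⁵ to the remainder.
  leading term y⁴: no divisor's leading term divides it; move y⁴ to the remainder.
  leading term y²: no divisor's leading term divides it; move -y² to the remainder.
  leading term y: no divisor's leading term divides it; move -y to the remainder.
  leading term 1: no divisor's leading term divides it; move 1 to the remainder.
  remainder y⁶ - y⁵ + y⁴ - y² - y + 1 ≠ 0; add h_6 = y⁶ - y⁵ + y⁴ - y² - y + 1 to the basis.

The other S-polynomials (S(f_2,h_3), S(f_2,h_4), S(f_1,h_5), S(f_2,h_5), S(h_3,h_5), S(h_4,h_5), S(f_1,h_6), S(f_2,h_6), S(h_3,h_6), S(h_4,h_6), S(h_5,h_6)) all reduce to 0 modulo the current basis, so we have a Gröbner basis.
Inter-reduce: drop elements whose leading term is divisible by another's, tail-reduce, and make monic.
Reduced Gröbner basis: {x - y⁵ - y⁴ - y³ + 1, y⁶ - y⁵ + y⁴ - y² - y + 1}.
Label its elements g_1 = x - y⁵ - y⁴ - y³ + 1, g_2 = y⁶ - y⁵ + y⁴ - y² - y + 1.

Reduce p = xy + y⁵ - y² + 1 modulo G:
  leading term xy: subtract (y)·g_1 from xy + y⁵ - y² + 1 → y⁶ - y⁵ + y⁴ - y² - y + 1
  leading term y⁶: subtract (1)·g_2 from y⁶ - y⁵ + y⁴ - y² - y + 1 → 0
  normal form = 0.
Since the normal form is 0, p ∈ I.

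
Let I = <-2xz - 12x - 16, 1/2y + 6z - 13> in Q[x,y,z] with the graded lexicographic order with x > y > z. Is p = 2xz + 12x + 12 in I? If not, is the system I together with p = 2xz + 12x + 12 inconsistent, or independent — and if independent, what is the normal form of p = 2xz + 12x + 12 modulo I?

First compute the reduced Gröbner basis of I by Buchberger's algorithm.
f_1 = -2xz - 12x - 16, LT = xz.
f_2 = 1/2y + 6z - 13, LT = y.

The S-polynomials (S(f_1,f_2)) all reduce to 0 modulo the current basis, so we have a Gröbner basis.
Inter-reduce: drop elements whose leading term is divisible by another's, tail-reduce, and make monic.
Reduced Gröbner basis: {xz + 6x + 8, y + 12z - 26}.
Label its elements g_1 = xz + 6x + 8, g_2 = y + 12z - 26.

Reduce p = 2xz + 12x + 12 modulo G:
  leading term xz: subtract (2)·g_1 from 2xz + 12x + 12 → -4
  leading term 1: no divisor's leading term divides it; move -4 to the remainder.
  normal form = -4.
The normal form is nonzero, so p ∉ I. Since p minus its normal form lies in I, I + (p) = I + (r) where r = -4; decide whether this ideal is the whole ring.
Here r = -4 is a nonzero constant, hence a unit: 1 ∈ I + (p), the Gröbner basis of I + (p) is {1}, and the enlarged system has no common solution — adjoining p is inconsistent.

Adjoining 2xz + 12x + 12 makes the ideal the whole ring: the system is inconsistent.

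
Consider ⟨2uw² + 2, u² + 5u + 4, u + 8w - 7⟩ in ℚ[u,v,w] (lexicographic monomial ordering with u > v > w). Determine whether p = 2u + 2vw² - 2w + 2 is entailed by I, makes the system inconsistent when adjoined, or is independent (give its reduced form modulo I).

First compute the reduced Gröbner basis of I by Buchberger's algorithm.
f_1 = 2uw² + 2, LT = uw².
f_2 = u² + 5u + 4, LT = u².
f_3 = u + 8w - 7, LT = u.

S(f_1,f_2): lcm = u²w². S = -5uw² + u - 4w².
  leading term uw²: subtract (-5/2)·f_1 from -5uw² + u - 4w² → u - 4w² + 5
  leading term u: subtract (1)·f_3 from u - 4w² + 5 → -4w² - 8w + 12
  leading term w²: no divisor's leading term divides it; move -4w² to the remainder.
  leading term w: no divisor's leading term divides it; move -8w to the remainder.
  leading term 1: no divisor's leading term divides it; move 12 to the remainder.
  remainder -4w² - 8w + 12 ≠ 0; add h_4 = -4w² - 8w + 12 to the basis.

S(f_1,f_3): lcm = uw². S = -8w³ + 7w² + 1.
  leading term w³: subtract (2w)·h_4 from -8w³ + 7w² + 1 → 23w² - 24w + 1
  leading term w²: subtract (-23/4)·h_4 from 23w² - 24w + 1 → -70w + 70
  leading term w: no divisor's leading term divides it; move -70w to the remainder.
  leading term 1: no divisor's leading term divides it; move 70 to the remainder.
  remainder -70w + 70 ≠ 0; add h_5 = -70w + 70 to the basis.

The other S-polynomials (S(f_2,f_3), S(f_1,h_4), S(f_2,h_4), S(f_3,h_4), S(f_1,h_5), S(f_2,h_5), S(f_3,h_5), S(h_4,h_5)) all reduce to 0 modulo the current basis, so we have a Gröbner basis.
Inter-reduce: drop elements whose leading term is divisible by another's, tail-reduce, and make monic.
Reduced Gröbner basis: {u + 1, w - 1}.
Label its elements g_1 = u + 1, g_2 = w - 1.

Reduce p = 2u + 2vw² - 2w + 2 modulo G:
  leading term u: subtract (2)·g_1 from 2u + 2vw² - 2w + 2 → 2vw² - 2w
  leading term vw²: subtract (2vw)·g_2 from 2vw² - 2w → 2vw - 2w
  leading term vw: subtract (2v)·g_2 from 2vw - 2w → 2v - 2w
  leading term v: no divisor's leading term divides it; move 2v to the remainder.
  leading term w: subtract (-2)·g_2 from -2w → -2
  leading term 1: no divisor's leading term divides it; move -2 to the remainder.
  normal form = 2v - 2.
The normal form is nonzero, so p ∉ I. Since p minus its normal form lies in I, I + (p) = I + (r) where r = 2v - 2; decide whether this ideal is the whole ring.
Run Buchberger on G together with r (pairs among the g_i already reduce to 0 since G is a Gröbner basis):
g_1 = u + 1, LT = u.
g_2 = w - 1, LT = w.
r = 2v - 2, LT = v.

The S-polynomials (S(g_1,g_2), S(g_1,r), S(g_2,r)) all reduce to 0 modulo the current basis, so we have a Gröbner basis.
Inter-reduce: drop elements whose leading term is divisible by another's, tail-reduce, and make monic.
Reduced Gröbner basis: {u + 1, v - 1, w - 1}.
The reduced Gröbner basis of I + (p) is {u + 1, v - 1, w - 1} ≠ {1}, a proper ideal, so the enlarged system stays consistent: p is independent of I, with normal form 2v - 2.

2u + 2vw² - 2w + 2 is independent of I; its normal form modulo I is 2v - 2.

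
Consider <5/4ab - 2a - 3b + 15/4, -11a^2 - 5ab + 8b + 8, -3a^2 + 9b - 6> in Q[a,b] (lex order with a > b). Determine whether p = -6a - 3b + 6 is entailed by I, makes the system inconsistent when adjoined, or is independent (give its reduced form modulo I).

Adjoining -6a - 3b + 6 makes the ideal the whole ring: the system is inconsistent.

First compute the reduced Gröbner basis of I by Buchberger's algorithm.
f_1 = 5/4ab - 2a - 3b + 15/4, LT = ab.
f_2 = -11a^2 - 5ab + 8b + 8, LT = a^2.
f_3 = -3a^2 + 9b - 6, LT = a^2.

S(f_1,f_2): lcm = a^2b. S = -8/5a^2 - 5/11ab^2 - 12/5ab + 3a + 8/11b^2 + 8/11b.
  leading term a^2: subtract (8/55)·f_2 from -8/5a^2 - 5/11ab^2 - 12/5ab + 3a + 8/11b^2 + 8/11b → -5/11ab^2 - 92/55ab + 3a + 8/11b^2 - 24/55b - 64/55
  leading term ab^2: subtract (-4/11b)·f_1 from -5/11ab^2 - 92/55ab + 3a + 8/11b^2 - 24/55b - 64/55 → -12/5ab + 3a - 4/11b^2 + 51/55b - 64/55
  leading term ab: subtract (-48/25)·f_1 from -12/5ab + 3a - 4/11b^2 + 51/55b - 64/55 → -21/25a - 4/11b^2 - 1329/275b + 332/55
  leading term a: no divisor's leading term divides it; move -21/25a to the remainder.
  leading term b^2: no divisor's leading term divides it; move -4/11b^2 to the remainder.
  leading term b: no divisor's leading term divides it; move -1329/275b to the remainder.
  leading term 1: no divisor's leading term divides it; move 332/55 to the remainder.
  remainder -21/25a - 4/11b^2 - 1329/275b + 332/55 ≠ 0; add h_4 = -21/25a - 4/11b^2 - 1329/275b + 332/55 to the basis.

S(f_1,f_3): lcm = a^2b. S = -8/5a^2 - 12/5ab + 3a + 3b^2 - 2b.
  leading term a^2: subtract (8/55)·f_2 from -8/5a^2 - 12/5ab + 3a + 3b^2 - 2b → -92/55ab + 3a + 3b^2 - 174/55b - 64/55
  leading term ab: subtract (-368/275)·f_1 from -92/55ab + 3a + 3b^2 - 174/55b - 64/55 → 89/275a + 3b^2 - 1974/275b + 212/55
  leading term a: subtract (-89/231)·h_4 from 89/275a + 3b^2 - 1974/275b + 212/55 → 7267/2541b^2 - 7657/847b + 15704/2541
  leading term b^2: no divisor's leading term divides it; move 7267/2541b^2 to the remainder.
  leading term b: no divisor's leading term divides it; move -7657/847b to the remainder.
  leading term 1: no divisor's leading term divides it; move 15704/2541 to the remainder.
  remainder 7267/2541b^2 - 7657/847b + 15704/2541 ≠ 0; add h_5 = 7267/2541b^2 - 7657/847b + 15704/2541 to the basis.

S(f_2,f_3): lcm = a^2. S = 5/11ab + 25/11b - 30/11.
  leading term ab: subtract (4/11)·f_1 from 5/11ab + 25/11b - 30/11 → 8/11a + 37/11b - 45/11
  leading term a: subtract (-200/231)·h_4 from 8/11a + 37/11b - 45/11 → -800/2541b^2 - 695/847b + 2885/2541
  leading term b^2: subtract (-800/7267)·h_5 from -800/2541b^2 - 695/847b + 2885/2541 → -1015/559b + 1015/559
  leading term b: no divisor's leading term divides it; move -1015/559b to the remainder.
  leading term 1: no divisor's leading term divides it; move 1015/559 to the remainder.
  remainder -1015/559b + 1015/559 ≠ 0; add h_6 = -1015/559b + 1015/559 to the basis.

The other S-polynomials (S(f_1,h_4), S(f_2,h_4), S(f_3,h_4), S(f_1,h_5), S(f_2,h_5), S(f_3,h_5), S(h_4,h_5), S(f_1,h_6), S(f_2,h_6), S(f_3,h_6), S(h_4,h_6), S(h_5,h_6)) all reduce to 0 modulo the current basis, so we have a Gröbner basis.
Inter-reduce: drop elements whose leading term is divisible by another's, tail-reduce, and make monic.
Reduced Gröbner basis: {a - 1, b - 1}.
Label its elements g_1 = a - 1, g_2 = b - 1.

Reduce p = -6a - 3b + 6 modulo G:
  leading term a: subtract (-6)·g_1 from -6a - 3b + 6 → -3b
  leading term b: subtract (-3)·g_2 from -3b → -3
  leading term 1: no divisor's leading term divides it; move -3 to the remainder.
  normal form = -3.
The normal form is nonzero, so p ∉ I. Since p minus its normal form lies in I, I + (p) = I + (r) where r = -3; decide whether this ideal is the whole ring.
Here r = -3 is a nonzero constant, hence a unit: 1 ∈ I + (p), the Gröbner basis of I + (p) is {1}, and the enlarged system has no common solution — adjoining p is inconsistent.

The remainder on division by a Gröbner basis is unique — it is the normal form.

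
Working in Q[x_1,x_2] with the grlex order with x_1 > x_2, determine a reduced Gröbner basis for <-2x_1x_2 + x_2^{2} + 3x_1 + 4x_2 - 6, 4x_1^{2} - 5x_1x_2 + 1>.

The reduced Gröbner basis is the canonical form of the ideal for this ordering.

f_1 = -2x_1x_2 + x_2^{2} + 3x_1 + 4x_2 - 6, LT = x_1x_2.
f_2 = 4x_1^{2} - 5x_1x_2 + 1, LT = x_1^{2}.

S(f_1,f_2): lcm = x_1^{2}x_2. S = \tfrac{3}{4}x_1x_2^{2} - \tfrac{3}{2}x_1^{2} - 2x_1x_2 + 3x_1 - \tfrac{1}{4}x_2.
  leading term x_1x_2^{2}: subtract (-\tfrac{3}{8}x_2)·f_1 from \tfrac{3}{4}x_1x_2^{2} - \tfrac{3}{2}x_1^{2} - 2x_1x_2 + 3x_1 - \tfrac{1}{4}x_2 → \tfrac{3}{8}x_2^{3} - \tfrac{3}{2}x_1^{2} - \tfrac{7}{8}x_1x_2 + \tfrac{3}{2}x_2^{2} + 3x_1 - \tfrac{5}{2}x_2
  leading term x_2^{3}: no divisor's leading term divides it; move \tfrac{3}{8}x_2^{3} to the remainder.
  leading term x_1^{2}: subtract (-\tfrac{3}{8})·f_2 from -\tfrac{3}{2}x_1^{2} - \tfrac{7}{8}x_1x_2 + \tfrac{3}{2}x_2^{2} + 3x_1 - \tfrac{5}{2}x_2 → -\tfrac{11}{4}x_1x_2 + \tfrac{3}{2}x_2^{2} + 3x_1 - \tfrac{5}{2}x_2 + \tfrac{3}{8}
  leading term x_1x_2: subtract (\tfrac{11}{8})·f_1 from -\tfrac{11}{4}x_1x_2 + \tfrac{3}{2}x_2^{2} + 3x_1 - \tfrac{5}{2}x_2 + \tfrac{3}{8} → \tfrac{1}{8}x_2^{2} - \tfrac{9}{8}x_1 - 8x_2 + \tfrac{69}{8}
  leading term x_2^{2}: no divisor's leading term divides it; move \tfrac{1}{8}x_2^{2} to the remainder.
  leading term x_1: no divisor's leading term divides it; move -\tfrac{9}{8}x_1 to the remainder.
  leading term x_2: no divisor's leading term divides it; move -8x_2 to the remainder.
  leading term 1: no divisor's leading term divides it; move \tfrac{69}{8} to the remainder.
  remainder \tfrac{3}{8}x_2^{3} + \tfrac{1}{8}x_2^{2} - \tfrac{9}{8}x_1 - 8x_2 + \tfrac{69}{8} ≠ 0; add g_3 = \tfrac{3}{8}x_2^{3} + \tfrac{1}{8}x_2^{2} - \tfrac{9}{8}x_1 - 8x_2 + \tfrac{69}{8} to the basis.

S(f_1,g_3): lcm = x_1x_2^{3}. S = -\tfrac{1}{2}x_2^{4} - \tfrac{11}{6}x_1x_2^{2} - 2x_2^{3} + 3x_1^{2} + \tfrac{64}{3}x_1x_2 + 3x_2^{2} - 23x_1.
  leading term x_2^{4}: subtract (-\tfrac{4}{3}x_2)·g_3 from -\tfrac{1}{2}x_2^{4} - \tfrac{11}{6}x_1x_2^{2} - 2x_2^{3} + 3x_1^{2} + \tfrac{64}{3}x_1x_2 + 3x_2^{2} - 23x_1 → -\tfrac{11}{6}x_1x_2^{2} - \tfrac{11}{6}x_2^{3} + 3x_1^{2} + \tfrac{119}{6}x_1x_2 - \tfrac{23}{3}x_2^{2} - 23x_1 + \tfrac{23}{2}x_2
  leading term x_1x_2^{2}: subtract (\tfrac{11}{12}x_2)·f_1 from -\tfrac{11}{6}x_1x_2^{2} - \tfrac{11}{6}x_2^{3} + 3x_1^{2} + \tfrac{119}{6}x_1x_2 - \tfrac{23}{3}x_2^{2} - 23x_1 + \tfrac{23}{2}x_2 → -\tfrac{11}{4}x_2^{3} + 3x_1^{2} + \tfrac{205}{12}x_1x_2 - \tfrac{34}{3}x_2^{2} - 23x_1 + 17x_2
  leading term x_2^{3}: subtract (-\tfrac{22}{3})·g_3 from -\tfrac{11}{4}x_2^{3} + 3x_1^{2} + \tfrac{205}{12}x_1x_2 - \tfrac{34}{3}x_2^{2} - 23x_1 + 17x_2 → 3x_1^{2} + \tfrac{205}{12}x_1x_2 - \tfrac{125}{12}x_2^{2} - \tfrac{125}{4}x_1 - \tfrac{125}{3}x_2 + \tfrac{253}{4}
  leading term x_1^{2}: subtract (\tfrac{3}{4})·f_2 from 3x_1^{2} + \tfrac{205}{12}x_1x_2 - \tfrac{125}{12}x_2^{2} - \tfrac{125}{4}x_1 - \tfrac{125}{3}x_2 + \tfrac{253}{4} → \tfrac{125}{6}x_1x_2 - \tfrac{125}{12}x_2^{2} - \tfrac{125}{4}x_1 - \tfrac{125}{3}x_2 + \tfrac{125}{2}
  leading term x_1x_2: subtract (-\tfrac{125}{12})·f_1 from \tfrac{125}{6}x_1x_2 - \tfrac{125}{12}x_2^{2} - \tfrac{125}{4}x_1 - \tfrac{125}{3}x_2 + \tfrac{125}{2} → 0
  remainder 0.

S(f_2,g_3): leading monomials are coprime, so the S-polynomial reduces to 0 (Buchberger's first criterion).
Every S-polynomial of the final basis reduces to 0, so we have a Gröbner basis.

G = {x_2^{3} + \tfrac{1}{3}x_2^{2} - 3x_1 - \tfrac{64}{3}x_2 + 23, x_1^{2} - \tfrac{5}{8}x_2^{2} - \tfrac{15}{8}x_1 - \tfrac{5}{2}x_2 + 4, x_1x_2 - \tfrac{1}{2}x_2^{2} - \tfrac{3}{2}x_1 - 2x_2 + 3}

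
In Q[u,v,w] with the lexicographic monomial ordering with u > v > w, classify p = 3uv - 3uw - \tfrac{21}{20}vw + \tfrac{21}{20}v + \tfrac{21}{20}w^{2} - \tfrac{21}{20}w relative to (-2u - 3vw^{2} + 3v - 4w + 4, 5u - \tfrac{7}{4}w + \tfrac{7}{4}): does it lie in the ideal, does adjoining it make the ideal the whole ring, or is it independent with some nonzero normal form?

First compute the reduced Gröbner basis of I by Buchberger's algorithm.
f_1 = -2u - 3vw^{2} + 3v - 4w + 4, LT = u.
f_2 = 5u - \tfrac{7}{4}w + \tfrac{7}{4}, LT = u.

S(f_1,f_2): lcm = u. S = \tfrac{3}{2}vw^{2} - \tfrac{3}{2}v + \tfrac{47}{20}w - \tfrac{47}{20}.
  reduce S modulo (f_1, f_2):
  remainder \tfrac{3}{2}vw^{2} - \tfrac{3}{2}v + \tfrac{47}{20}w - \tfrac{47}{20} ≠ 0; add h_3 = \tfrac{3}{2}vw^{2} - \tfrac{3}{2}v + \tfrac{47}{20}w - \tfrac{47}{20} to the basis.

The other S-polynomials (S(f_1,h_3), S(f_2,h_3)) all reduce to 0 modulo the current basis, so we have a Gröbner basis.
Inter-reduce: drop elements whose leading term is divisible by another's, tail-reduce, and make monic.
Reduced Gröbner basis: {u - \tfrac{7}{20}w + \tfrac{7}{20}, vw^{2} - v + \tfrac{47}{30}w - \tfrac{47}{30}}.
Label its elements g_1 = u - \tfrac{7}{20}w + \tfrac{7}{20}, g_2 = vw^{2} - v + \tfrac{47}{30}w - \tfrac{47}{30}.

Reduce p = 3uv - 3uw - \tfrac{21}{20}vw + \tfrac{21}{20}v + \tfrac{21}{20}w^{2} - \tfrac{21}{20}w modulo G:
  leading term uv: subtract (3v)·g_1 from 3uv - 3uw - \tfrac{21}{20}vw + \tfrac{21}{20}v + \tfrac{21}{20}w^{2} - \tfrac{21}{20}w → -3uw + \tfrac{21}{20}w^{2} - \tfrac{21}{20}w
  leading term uw: subtract (-3w)·g_1 from -3uw + \tfrac{21}{20}w^{2} - \tfrac{21}{20}w → 0
  normal form = 0.
Since the normal form is 0, p ∈ I.

3uv - 3uw - \tfrac{21}{20}vw + \tfrac{21}{20}v + \tfrac{21}{20}w^{2} - \tfrac{21}{20}w lies in I (it reduces to 0).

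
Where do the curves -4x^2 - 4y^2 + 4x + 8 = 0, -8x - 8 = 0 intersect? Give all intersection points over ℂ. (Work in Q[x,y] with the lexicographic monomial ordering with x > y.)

{(-1, 0)}

Compute a lex Gröbner basis by Buchberger's algorithm.
f_1 = -4x^2 + 4x - 4y^2 + 8, LT = x^2.
f_2 = -8x - 8, LT = x.

S(f_1,f_2): lcm = x^2. S = -2x + y^2 - 2.
  leading term x: subtract (1/4)·f_2 from -2x + y^2 - 2 → y^2
  leading term y^2: no divisor's leading term divides it; move y^2 to the remainder.
  remainder y^2 ≠ 0; add h_3 = y^2 to the basis.

The other S-polynomials (S(f_1,h_3), S(f_2,h_3)) all reduce to 0 modulo the current basis, so we have a Gröbner basis.
Inter-reduce: drop elements whose leading term is divisible by another's, tail-reduce, and make monic.
Reduced Gröbner basis: {x + 1, y^2}.

Since the basis is lex-ordered, y^2 is univariate in y. Its roots are {0}. Back-substituting each root into the other basis elements fixes the other coordinates.
  y = 0: the earlier basis element becomes x + 1 = 0, giving x = -1 — point (-1, 0).
Each listed point satisfies every original equation (direct substitution).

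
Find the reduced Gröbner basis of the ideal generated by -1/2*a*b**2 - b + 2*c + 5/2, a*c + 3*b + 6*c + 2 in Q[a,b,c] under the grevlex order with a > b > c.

f_1 = -1/2*a*b**2 - b + 2*c + 5/2, LT = a*b**2.
f_2 = a*c + 3*b + 6*c + 2, LT = a*c.

S(f_1,f_2): lcm = a*b**2*c. S = -3*b**3 - 6*b**2*c - 2*b**2 + 2*b*c - 4*c**2 - 5*c.
  leading term b**3: no divisor's leading term divides it; move -3*b**3 to the remainder.
  leading term b**2*c: no divisor's leading term divides it; move -6*b**2*c to the remainder.
  leading term b**2: no divisor's leading term divides it; move -2*b**2 to the remainder.
  leading term b*c: no divisor's leading term divides it; move 2*b*c to the remainder.
  leading term c**2: no divisor's leading term divides it; move -4*c**2 to the remainder.
  leading term c: no divisor's leading term divides it; move -5*c to the remainder.
  remainder -3*b**3 - 6*b**2*c - 2*b**2 + 2*b*c - 4*c**2 - 5*c ≠ 0; add g_3 = -3*b**3 - 6*b**2*c - 2*b**2 + 2*b*c - 4*c**2 - 5*c to the basis.

S(f_1,g_3): lcm = a*b**3. S = -2*a*b**2*c - 2/3*a*b**2 + 2/3*a*b*c - 4/3*a*c**2 + 2*b**2 - 5/3*a*c - 4*b*c - 5*b.
  leading term a*b**2*c: subtract (4*c)·f_1 from -2*a*b**2*c - 2/3*a*b**2 + 2/3*a*b*c - 4/3*a*c**2 + 2*b**2 - 5/3*a*c - 4*b*c - 5*b → -2/3*a*b**2 + 2/3*a*b*c - 4/3*a*c**2 + 2*b**2 - 5/3*a*c - 8*c**2 - 5*b - 10*c
  leading term a*b**2: subtract (4/3)·f_1 from -2/3*a*b**2 + 2/3*a*b*c - 4/3*a*c**2 + 2*b**2 - 5/3*a*c - 8*c**2 - 5*b - 10*c → 2/3*a*b*c - 4/3*a*c**2 + 2*b**2 - 5/3*a*c - 8*c**2 - 11/3*b - 38/3*c - 10/3
  leading term a*b*c: subtract (2/3*b)·f_2 from 2/3*a*b*c - 4/3*a*c**2 + 2*b**2 - 5/3*a*c - 8*c**2 - 11/3*b - 38/3*c - 10/3 → -4/3*a*c**2 - 5/3*a*c - 4*b*c - 8*c**2 - 5*b - 38/3*c - 10/3
  leading term a*c**2: subtract (-4/3*c)·f_2 from -4/3*a*c**2 - 5/3*a*c - 4*b*c - 8*c**2 - 5*b - 38/3*c - 10/3 → -5/3*a*c - 5*b - 10*c - 10/3
  leading term a*c: subtract (-5/3)·f_2 from -5/3*a*c - 5*b - 10*c - 10/3 → 0
  remainder 0.

S(f_2,g_3): leading monomials are coprime, so the S-polynomial reduces to 0 (Buchberger's first criterion).
Every S-polynomial of the final basis reduces to 0, so we have a Gröbner basis.

G = {a*b**2 + 2*b - 4*c - 5, b**3 + 2*b**2*c + 2/3*b**2 - 2/3*b*c + 4/3*c**2 + 5/3*c, a*c + 3*b + 6*c + 2}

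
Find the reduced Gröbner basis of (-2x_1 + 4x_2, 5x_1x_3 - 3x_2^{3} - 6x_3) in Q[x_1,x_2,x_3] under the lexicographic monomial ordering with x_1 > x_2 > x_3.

G = {x_1 - 2x_2, x_2^{3} - \tfrac{10}{3}x_2x_3 + 2x_3}

The reduced Gröbner basis is the canonical form of the ideal for this ordering.

f_1 = -2x_1 + 4x_2, LT = x_1.
f_2 = 5x_1x_3 - 3x_2^{3} - 6x_3, LT = x_1x_3.

S(f_1,f_2): lcm = x_1x_3. S = \tfrac{3}{5}x_2^{3} - 2x_2x_3 + \tfrac{6}{5}x_3.
  leading term x_2^{3}: no divisor's leading term divides it; move \tfrac{3}{5}x_2^{3} to the remainder.
  leading term x_2x_3: no divisor's leading term divides it; move -2x_2x_3 to the remainder.
  leading term x_3: no divisor's leading term divides it; move \tfrac{6}{5}x_3 to the remainder.
  remainder \tfrac{3}{5}x_2^{3} - 2x_2x_3 + \tfrac{6}{5}x_3 ≠ 0; add g_3 = \tfrac{3}{5}x_2^{3} - 2x_2x_3 + \tfrac{6}{5}x_3 to the basis.

The other S-polynomials (S(f_1,g_3), S(f_2,g_3)) all reduce to 0 modulo the current basis, so we have a Gröbner basis.
Inter-reduce: drop elements whose leading term is divisible by another's, tail-reduce, and make monic.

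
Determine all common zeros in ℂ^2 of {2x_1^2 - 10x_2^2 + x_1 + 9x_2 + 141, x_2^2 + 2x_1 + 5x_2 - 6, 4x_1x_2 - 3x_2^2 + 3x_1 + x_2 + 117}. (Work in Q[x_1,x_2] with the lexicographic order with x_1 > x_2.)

{(5, -4)}

Compute a lex Gröbner basis by Buchberger's algorithm.
f_1 = 2x_1^2 + x_1 - 10x_2^2 + 9x_2 + 141, LT = x_1^2.
f_2 = 2x_1 + x_2^2 + 5x_2 - 6, LT = x_1.
f_3 = 4x_1x_2 + 3x_1 - 3x_2^2 + x_2 + 117, LT = x_1x_2.

S(f_1,f_2): lcm = x_1^2. S = -1/2x_1x_2^2 - 5/2x_1x_2 + 7/2x_1 - 5x_2^2 + 9/2x_2 + 141/2.
  reduce S modulo (f_1, f_2, f_3):
  remainder 1/4x_2^4 + 5/2x_2^3 - 2x_2^2 - 47/4x_2 + 81 ≠ 0; add h_4 = 1/4x_2^4 + 5/2x_2^3 - 2x_2^2 - 47/4x_2 + 81 to the basis.

S(f_1,f_3): lcm = x_1^2x_2. S = -3/4x_1^2 + 3/4x_1x_2^2 + 1/4x_1x_2 - 117/4x_1 - 5x_2^3 + 9/2x_2^2 + 141/2x_2.
  reduce S modulo (f_1, f_2, f_3, h_4):
  remainder -13/4x_2^3 + 221/16x_2^2 + 2067/16x_2 + 351/4 ≠ 0; add h_5 = -13/4x_2^3 + 221/16x_2^2 + 2067/16x_2 + 351/4 to the basis.

S(f_2,f_3): lcm = x_1x_2. S = -3/4x_1 + 1/2x_2^3 + 13/4x_2^2 - 13/4x_2 - 117/4.
  reduce S modulo (f_1, f_2, f_3, h_4, h_5):
  remainder 23/4x_2^2 + 37/2x_2 - 18 ≠ 0; add h_6 = 23/4x_2^2 + 37/2x_2 - 18 to the basis.

S(f_3,h_4): lcm = x_1x_2^4. S = -37/4x_1x_2^3 + 8x_1x_2^2 + 47x_1x_2 - 324x_1 - 3/4x_2^5 + 1/4x_2^4 + 117/4x_2^3.
  reduce S modulo (f_1, f_2, f_3, h_4, h_5, h_6):
  remainder 1193283/368x_2 + 1193283/92 ≠ 0; add h_7 = 1193283/368x_2 + 1193283/92 to the basis.

The other S-polynomials (S(f_1,h_4), S(f_2,h_4), S(f_1,h_5), S(f_2,h_5), S(f_3,h_5), S(h_4,h_5), S(f_1,h_6), S(f_2,h_6), S(f_3,h_6), S(h_4,h_6), S(h_5,h_6), S(f_1,h_7), S(f_2,h_7), S(f_3,h_7), S(h_4,h_7), S(h_5,h_7), S(h_6,h_7)) all reduce to 0 modulo the current basis, so we have a Gröbner basis.
Inter-reduce: drop elements whose leading term is divisible by another's, tail-reduce, and make monic.
Reduced Gröbner basis: {x_1 - 5, x_2 + 4}.

From the last basis element, x_2 + 4 = 0, so x_2 takes values in {-4}. Each choice, substituted upward through the basis, yields the corresponding point(s) of the solution set.
  x_2 = -4: the earlier basis element becomes x_1 - 5 = 0, giving x_1 = 5 — point (5, -4).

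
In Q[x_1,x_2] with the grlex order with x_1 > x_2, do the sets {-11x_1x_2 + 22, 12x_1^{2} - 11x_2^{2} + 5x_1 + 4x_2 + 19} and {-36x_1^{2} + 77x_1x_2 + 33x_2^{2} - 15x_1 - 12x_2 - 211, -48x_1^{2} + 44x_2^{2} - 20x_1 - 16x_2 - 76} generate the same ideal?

Since reduced Gröbner bases are canonical representatives of ideals under a given ordering, it suffices to compute and compare them.
Buchberger on the first generating set:
f_1 = -11x_1x_2 + 22, LT = x_1x_2.
f_2 = 12x_1^{2} - 11x_2^{2} + 5x_1 + 4x_2 + 19, LT = x_1^{2}.

S(f_1,f_2): lcm = x_1^{2}x_2. S = \tfrac{11}{12}x_2^{3} - \tfrac{5}{12}x_1x_2 - \tfrac{1}{3}x_2^{2} - 2x_1 - \tfrac{19}{12}x_2.
  leading term x_2^{3}: no divisor's leading term divides it; move \tfrac{11}{12}x_2^{3} to the remainder.
  leading term x_1x_2: subtract (\tfrac{5}{132})·f_1 from -\tfrac{5}{12}x_1x_2 - \tfrac{1}{3}x_2^{2} - 2x_1 - \tfrac{19}{12}x_2 → -\tfrac{1}{3}x_2^{2} - 2x_1 - \tfrac{19}{12}x_2 - \tfrac{5}{6}
  leading term x_2^{2}: no divisor's leading term divides it; move -\tfrac{1}{3}x_2^{2} to the remainder.
  leading term x_1: no divisor's leading term divides it; move -2x_1 to the remainder.
  leading term x_2: no divisor's leading term divides it; move -\tfrac{19}{12}x_2 to the remainder.
  leading term 1: no divisor's leading term divides it; move -\tfrac{5}{6} to the remainder.
  remainder \tfrac{11}{12}x_2^{3} - \tfrac{1}{3}x_2^{2} - 2x_1 - \tfrac{19}{12}x_2 - \tfrac{5}{6} ≠ 0; add g_3 = \tfrac{11}{12}x_2^{3} - \tfrac{1}{3}x_2^{2} - 2x_1 - \tfrac{19}{12}x_2 - \tfrac{5}{6} to the basis.

S(f_1,g_3): lcm = x_1x_2^{3}. S = \tfrac{4}{11}x_1x_2^{2} + \tfrac{24}{11}x_1^{2} + \tfrac{19}{11}x_1x_2 - 2x_2^{2} + \tfrac{10}{11}x_1.
  leading term x_1x_2^{2}: subtract (-\tfrac{4}{121}x_2)·f_1 from \tfrac{4}{11}x_1x_2^{2} + \tfrac{24}{11}x_1^{2} + \tfrac{19}{11}x_1x_2 - 2x_2^{2} + \tfrac{10}{11}x_1 → \tfrac{24}{11}x_1^{2} + \tfrac{19}{11}x_1x_2 - 2x_2^{2} + \tfrac{10}{11}x_1 + \tfrac{8}{11}x_2
  leading term x_1^{2}: subtract (\tfrac{2}{11})·f_2 from \tfrac{24}{11}x_1^{2} + \tfrac{19}{11}x_1x_2 - 2x_2^{2} + \tfrac{10}{11}x_1 + \tfrac{8}{11}x_2 → \tfrac{19}{11}x_1x_2 - \tfrac{38}{11}
  leading term x_1x_2: subtract (-\tfrac{19}{121})·f_1 from \tfrac{19}{11}x_1x_2 - \tfrac{38}{11} → 0
  remainder 0.

S(f_2,g_3): leading monomials are coprime, so the S-polynomial reduces to 0 (Buchberger's first criterion).
Every S-polynomial of the final basis reduces to 0, so we have a Gröbner basis.
Inter-reduce: drop elements whose leading term is divisible by another's, tail-reduce, and make monic.
Reduced Gröbner basis: {x_2^{3} - \tfrac{4}{11}x_2^{2} - \tfrac{24}{11}x_1 - \tfrac{19}{11}x_2 - \tfrac{10}{11}, x_1^{2} - \tfrac{11}{12}x_2^{2} + \tfrac{5}{12}x_1 + \tfrac{1}{3}x_2 + \tfrac{19}{12}, x_1x_2 - 2}.

Buchberger on the second generating set:
h_1 = -36x_1^{2} + 77x_1x_2 + 33x_2^{2} - 15x_1 - 12x_2 - 211, LT = x_1^{2}.
h_2 = -48x_1^{2} + 44x_2^{2} - 20x_1 - 16x_2 - 76, LT = x_1^{2}.

S(h_1,h_2): lcm = x_1^{2}. S = -\tfrac{77}{36}x_1x_2 + \tfrac{77}{18}.
  leading term x_1x_2: no divisor's leading term divides it; move -\tfrac{77}{36}x_1x_2 to the remainder.
  leading term 1: no divisor's leading term divides it; move \tfrac{77}{18} to the remainder.
  remainder -\tfrac{77}{36}x_1x_2 + \tfrac{77}{18} ≠ 0; add k_3 = -\tfrac{77}{36}x_1x_2 + \tfrac{77}{18} to the basis.

S(h_1,k_3): lcm = x_1^{2}x_2. S = -\tfrac{77}{36}x_1x_2^{2} - \tfrac{11}{12}x_2^{3} + \tfrac{5}{12}x_1x_2 + \tfrac{1}{3}x_2^{2} + 2x_1 + \tfrac{211}{36}x_2.
  leading term x_1x_2^{2}: subtract (x_2)·k_3 from -\tfrac{77}{36}x_1x_2^{2} - \tfrac{11}{12}x_2^{3} + \tfrac{5}{12}x_1x_2 + \tfrac{1}{3}x_2^{2} + 2x_1 + \tfrac{211}{36}x_2 → -\tfrac{11}{12}x_2^{3} + \tfrac{5}{12}x_1x_2 + \tfrac{1}{3}x_2^{2} + 2x_1 + \tfrac{19}{12}x_2
  leading term x_2^{3}: no divisor's leading term divides it; move -\tfrac{11}{12}x_2^{3} to the remainder.
  leading term x_1x_2: subtract (-\tfrac{15}{77})·k_3 from \tfrac{5}{12}x_1x_2 + \tfrac{1}{3}x_2^{2} + 2x_1 + \tfrac{19}{12}x_2 → \tfrac{1}{3}x_2^{2} + 2x_1 + \tfrac{19}{12}x_2 + \tfrac{5}{6}
  leading term x_2^{2}: no divisor's leading term divides it; move \tfrac{1}{3}x_2^{2} to the remainder.
  leading term x_1: no divisor's leading term divides it; move 2x_1 to the remainder.
  leading term x_2: no divisor's leading term divides it; move \tfrac{19}{12}x_2 to the remainder.
  leading term 1: no divisor's leading term divides it; move \tfrac{5}{6} to the remainder.
  remainder -\tfrac{11}{12}x_2^{3} + \tfrac{1}{3}x_2^{2} + 2x_1 + \tfrac{19}{12}x_2 + \tfrac{5}{6} ≠ 0; add k_4 = -\tfrac{11}{12}x_2^{3} + \tfrac{1}{3}x_2^{2} + 2x_1 + \tfrac{19}{12}x_2 + \tfrac{5}{6} to the basis.

S(h_2,k_3): lcm = x_1^{2}x_2. S = -\tfrac{11}{12}x_2^{3} + \tfrac{5}{12}x_1x_2 + \tfrac{1}{3}x_2^{2} + 2x_1 + \tfrac{19}{12}x_2.
  leading term x_2^{3}: subtract (1)·k_4 from -\tfrac{11}{12}x_2^{3} + \tfrac{5}{12}x_1x_2 + \tfrac{1}{3}x_2^{2} + 2x_1 + \tfrac{19}{12}x_2 → \tfrac{5}{12}x_1x_2 - \tfrac{5}{6}
  leading term x_1x_2: subtract (-\tfrac{15}{77})·k_3 from \tfrac{5}{12}x_1x_2 - \tfrac{5}{6} → 0
  remainder 0.

S(h_1,k_4): leading monomials are coprime, so the S-polynomial reduces to 0 (Buchberger's first criterion).
S(h_2,k_4): leading monomials are coprime, so the S-polynomial reduces to 0 (Buchberger's first criterion).
S(k_3,k_4): lcm = x_1x_2^{3}. S = \tfrac{4}{11}x_1x_2^{2} + \tfrac{24}{11}x_1^{2} + \tfrac{19}{11}x_1x_2 - 2x_2^{2} + \tfrac{10}{11}x_1.
  leading term x_1x_2^{2}: subtract (-\tfrac{144}{847}x_2)·k_3 from \tfrac{4}{11}x_1x_2^{2} + \tfrac{24}{11}x_1^{2} + \tfrac{19}{11}x_1x_2 - 2x_2^{2} + \tfrac{10}{11}x_1 → \tfrac{24}{11}x_1^{2} + \tfrac{19}{11}x_1x_2 - 2x_2^{2} + \tfrac{10}{11}x_1 + \tfrac{8}{11}x_2
  leading term x_1^{2}: subtract (-\tfrac{2}{33})·h_1 from \tfrac{24}{11}x_1^{2} + \tfrac{19}{11}x_1x_2 - 2x_2^{2} + \tfrac{10}{11}x_1 + \tfrac{8}{11}x_2 → \tfrac{211}{33}x_1x_2 - \tfrac{422}{33}
  leading term x_1x_2: subtract (-\tfrac{2532}{847})·k_3 from \tfrac{211}{33}x_1x_2 - \tfrac{422}{33} → 0
  remainder 0.

Every S-polynomial of the final basis reduces to 0, so we have a Gröbner basis.
Inter-reduce: drop elements whose leading term is divisible by another's, tail-reduce, and make monic.
Reduced Gröbner basis: {x_2^{3} - \tfrac{4}{11}x_2^{2} - \tfrac{24}{11}x_1 - \tfrac{19}{11}x_2 - \tfrac{10}{11}, x_1^{2} - \tfrac{11}{12}x_2^{2} + \tfrac{5}{12}x_1 + \tfrac{1}{3}x_2 + \tfrac{19}{12}, x_1x_2 - 2}.

Same reduced basis, so the two generating sets span the same ideal.
The same test decides containment: I ⊆ J iff every generator of I reduces to 0 modulo a Gröbner basis of J.

Yes, the ideals are equal.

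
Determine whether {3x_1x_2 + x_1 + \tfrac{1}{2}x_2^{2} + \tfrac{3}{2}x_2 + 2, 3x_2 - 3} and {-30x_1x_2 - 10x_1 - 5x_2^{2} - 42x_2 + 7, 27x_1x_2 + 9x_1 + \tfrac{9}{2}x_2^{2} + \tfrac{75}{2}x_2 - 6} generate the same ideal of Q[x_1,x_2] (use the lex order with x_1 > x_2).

Equality of ideals is decidable: compute both reduced Gröbner bases (unique for the ordering) and check whether they agree.
Buchberger on the first generating set:
f_1 = 3x_1x_2 + x_1 + \tfrac{1}{2}x_2^{2} + \tfrac{3}{2}x_2 + 2, LT = x_1x_2.
f_2 = 3x_2 - 3, LT = x_2.

S(f_1,f_2): lcm = x_1x_2. S = \tfrac{4}{3}x_1 + \tfrac{1}{6}x_2^{2} + \tfrac{1}{2}x_2 + \tfrac{2}{3}.
  reduce S modulo (f_1, f_2):
  remainder \tfrac{4}{3}x_1 + \tfrac{4}{3} ≠ 0; add g_3 = \tfrac{4}{3}x_1 + \tfrac{4}{3} to the basis.

The other S-polynomials (S(f_1,g_3), S(f_2,g_3)) all reduce to 0 modulo the current basis, so we have a Gröbner basis.
Inter-reduce: drop elements whose leading term is divisible by another's, tail-reduce, and make monic.
Reduced Gröbner basis: {x_1 + 1, x_2 - 1}.

Buchberger on the second generating set:
h_1 = -30x_1x_2 - 10x_1 - 5x_2^{2} - 42x_2 + 7, LT = x_1x_2.
h_2 = 27x_1x_2 + 9x_1 + \tfrac{9}{2}x_2^{2} + \tfrac{75}{2}x_2 - 6, LT = x_1x_2.

S(h_1,h_2): lcm = x_1x_2. S = \tfrac{1}{90}x_2 - \tfrac{1}{90}.
  reduce S modulo (h_1, h_2):
  remainder \tfrac{1}{90}x_2 - \tfrac{1}{90} ≠ 0; add k_3 = \tfrac{1}{90}x_2 - \tfrac{1}{90} to the basis.

S(h_1,k_3): lcm = x_1x_2. S = \tfrac{4}{3}x_1 + \tfrac{1}{6}x_2^{2} + \tfrac{7}{5}x_2 - \tfrac{7}{30}.
  reduce S modulo (h_1, h_2, k_3):
  remainder \tfrac{4}{3}x_1 + \tfrac{4}{3} ≠ 0; add k_4 = \tfrac{4}{3}x_1 + \tfrac{4}{3} to the basis.

The other S-polynomials (S(h_2,k_3), S(h_1,k_4), S(h_2,k_4), S(k_3,k_4)) all reduce to 0 modulo the current basis, so we have a Gröbner basis.
Inter-reduce: drop elements whose leading term is divisible by another's, tail-reduce, and make monic.
Reduced Gröbner basis: {x_1 + 1, x_2 - 1}.

The two bases agree; hence the ideals are identical.

Yes, the ideals are equal.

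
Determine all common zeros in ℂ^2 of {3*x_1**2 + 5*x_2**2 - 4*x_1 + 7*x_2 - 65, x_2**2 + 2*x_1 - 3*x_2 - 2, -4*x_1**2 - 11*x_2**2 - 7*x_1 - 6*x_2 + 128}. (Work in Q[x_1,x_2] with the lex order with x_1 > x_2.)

Compute a lex Gröbner basis by Buchberger's algorithm.
f_1 = 3*x_1**2 - 4*x_1 + 5*x_2**2 + 7*x_2 - 65, LT = x_1**2.
f_2 = 2*x_1 + x_2**2 - 3*x_2 - 2, LT = x_1.
f_3 = -4*x_1**2 - 7*x_1 - 11*x_2**2 - 6*x_2 + 128, LT = x_1**2.

S(f_1,f_2): lcm = x_1**2. S = -1/2*x_1*x_2**2 + 3/2*x_1*x_2 - 1/3*x_1 + 5/3*x_2**2 + 7/3*x_2 - 65/3.
  leading term x_1*x_2**2: subtract (-1/4*x_2**2)·f_2 from -1/2*x_1*x_2**2 + 3/2*x_1*x_2 - 1/3*x_1 + 5/3*x_2**2 + 7/3*x_2 - 65/3 → 3/2*x_1*x_2 - 1/3*x_1 + 1/4*x_2**4 - 3/4*x_2**3 + 7/6*x_2**2 + 7/3*x_2 - 65/3
  leading term x_1*x_2: subtract (3/4*x_2)·f_2 from 3/2*x_1*x_2 - 1/3*x_1 + 1/4*x_2**4 - 3/4*x_2**3 + 7/6*x_2**2 + 7/3*x_2 - 65/3 → -1/3*x_1 + 1/4*x_2**4 - 3/2*x_2**3 + 41/12*x_2**2 + 23/6*x_2 - 65/3
  leading term x_1: subtract (-1/6)·f_2 from -1/3*x_1 + 1/4*x_2**4 - 3/2*x_2**3 + 41/12*x_2**2 + 23/6*x_2 - 65/3 → 1/4*x_2**4 - 3/2*x_2**3 + 43/12*x_2**2 + 10/3*x_2 - 22
  leading term x_2**4: no divisor's leading term divides it; move 1/4*x_2**4 to the remainder.
  leading term x_2**3: no divisor's leading term divides it; move -3/2*x_2**3 to the remainder.
  leading term x_2**2: no divisor's leading term divides it; move 43/12*x_2**2 to the remainder.
  leading term x_2: no divisor's leading term divides it; move 10/3*x_2 to the remainder.
  leading term 1: no divisor's leading term divides it; move -22 to the remainder.
  remainder 1/4*x_2**4 - 3/2*x_2**3 + 43/12*x_2**2 + 10/3*x_2 - 22 ≠ 0; add h_4 = 1/4*x_2**4 - 3/2*x_2**3 + 43/12*x_2**2 + 10/3*x_2 - 22 to the basis.

S(f_1,f_3): lcm = x_1**2. S = -37/12*x_1 - 13/12*x_2**2 + 5/6*x_2 + 31/3.
  leading term x_1: subtract (-37/24)·f_2 from -37/12*x_1 - 13/12*x_2**2 + 5/6*x_2 + 31/3 → 11/24*x_2**2 - 91/24*x_2 + 29/4
  leading term x_2**2: no divisor's leading term divides it; move 11/24*x_2**2 to the remainder.
  leading term x_2: no divisor's leading term divides it; move -91/24*x_2 to the remainder.
  leading term 1: no divisor's leading term divides it; move 29/4 to the remainder.
  remainder 11/24*x_2**2 - 91/24*x_2 + 29/4 ≠ 0; add h_5 = 11/24*x_2**2 - 91/24*x_2 + 29/4 to the basis.

S(h_4,h_5): lcm = x_2**4. S = 25/11*x_2**3 - 49/33*x_2**2 + 40/3*x_2 - 88.
  leading term x_2**3: subtract (600/121*x_2)·h_5 from 25/11*x_2**3 - 49/33*x_2**2 + 40/3*x_2 - 88 → 6286/363*x_2**2 - 8210/363*x_2 - 88
  leading term x_2**2: subtract (50288/1331)·h_5 from 6286/363*x_2**2 - 8210/363*x_2 - 88 → 160572/1331*x_2 - 481716/1331
  leading term x_2: no divisor's leading term divides it; move 160572/1331*x_2 to the remainder.
  leading term 1: no divisor's leading term divides it; move -481716/1331 to the remainder.
  remainder 160572/1331*x_2 - 481716/1331 ≠ 0; add h_6 = 160572/1331*x_2 - 481716/1331 to the basis.

The other S-polynomials (S(f_2,f_3), S(f_1,h_4), S(f_2,h_4), S(f_3,h_4), S(f_1,h_5), S(f_2,h_5), S(f_3,h_5), S(f_1,h_6), S(f_2,h_6), S(f_3,h_6), S(h_4,h_6), S(h_5,h_6)) all reduce to 0 modulo the current basis, so we have a Gröbner basis.
Inter-reduce: drop elements whose leading term is divisible by another's, tail-reduce, and make monic.
Reduced Gröbner basis: {x_1 - 1, x_2 - 3}.

From the last basis element, x_2 - 3 = 0, so x_2 takes values in {3}. Each choice, substituted upward through the basis, yields the corresponding point(s) of the solution set.
  x_2 = 3: the earlier basis element becomes x_1 - 1 = 0, giving x_1 = 1 — point (1, 3).

{(1, 3)}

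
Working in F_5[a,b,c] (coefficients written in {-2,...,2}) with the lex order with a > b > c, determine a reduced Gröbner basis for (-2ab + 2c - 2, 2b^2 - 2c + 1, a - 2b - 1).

f_1 = -2ab + 2c - 2, LT = ab.
f_2 = 2b^2 - 2c + 1, LT = b^2.
f_3 = a - 2b - 1, LT = a.

S(f_1,f_2): lcm = ab^2. S = ac + 2a - bc + b.
  leading term ac: subtract (c)·f_3 from ac + 2a - bc + b → 2a + bc + b + c
  leading term a: subtract (2)·f_3 from 2a + bc + b + c → bc + c + 2
  leading term bc: no divisor's leading term divides it; move bc to the remainder.
  leading term c: no divisor's leading term divides it; move c to the remainder.
  leading term 1: no divisor's leading term divides it; move 2 to the remainder.
  remainder bc + c + 2 ≠ 0; add g_4 = bc + c + 2 to the basis.

S(f_1,f_3): lcm = ab. S = 2b^2 + b - c + 1.
  leading term b^2: subtract (1)·f_2 from 2b^2 + b - c + 1 → b + c
  leading term b: no divisor's leading term divides it; move b to the remainder.
  leading term c: no divisor's leading term divides it; move c to the remainder.
  remainder b + c ≠ 0; add g_5 = b + c to the basis.

S(f_1,g_4): lcm = abc. S = -ac - 2a - c^2 + c.
  leading term ac: subtract (-c)·f_3 from -ac - 2a - c^2 + c → -2a - 2bc - c^2
  leading term a: subtract (-2)·f_3 from -2a - 2bc - c^2 → -2bc + b - c^2 - 2
  leading term bc: subtract (-2)·g_4 from -2bc + b - c^2 - 2 → b - c^2 + 2c + 2
  leading term b: subtract (1)·g_5 from b - c^2 + 2c + 2 → -c^2 + c + 2
  leading term c^2: no divisor's leading term divides it; move -c^2 to the remainder.
  leading term c: no divisor's leading term divides it; move c to the remainder.
  leading term 1: no divisor's leading term divides it; move 2 to the remainder.
  remainder -c^2 + c + 2 ≠ 0; add g_6 = -c^2 + c + 2 to the basis.

The other S-polynomials (S(f_2,f_3), S(f_2,g_4), S(f_3,g_4), S(f_1,g_5), S(f_2,g_5), S(f_3,g_5), S(g_4,g_5), S(f_1,g_6), S(f_2,g_6), S(f_3,g_6), S(g_4,g_6), S(g_5,g_6)) all reduce to 0 modulo the current basis, so we have a Gröbner basis.
Inter-reduce: drop elements whose leading term is divisible by another's, tail-reduce, and make monic.

G = {a + 2c - 1, b + c, c^2 - c - 2}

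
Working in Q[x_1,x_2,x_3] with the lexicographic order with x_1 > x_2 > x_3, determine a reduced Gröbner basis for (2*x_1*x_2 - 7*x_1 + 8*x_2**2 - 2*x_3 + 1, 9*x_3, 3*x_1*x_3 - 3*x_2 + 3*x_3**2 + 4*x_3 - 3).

G = {x_1 - 1, x_2 + 1, x_3}

This is the nonlinear analogue of row-reducing a linear system.

f_1 = 2*x_1*x_2 - 7*x_1 + 8*x_2**2 - 2*x_3 + 1, LT = x_1*x_2.
f_2 = 9*x_3, LT = x_3.
f_3 = 3*x_1*x_3 - 3*x_2 + 3*x_3**2 + 4*x_3 - 3, LT = x_1*x_3.

S(f_1,f_3): lcm = x_1*x_2*x_3. S = -7/2*x_1*x_3 + 4*x_2**2*x_3 + x_2**2 - x_2*x_3**2 - 4/3*x_2*x_3 + x_2 - x_3**2 + 1/2*x_3.
  leading term x_1*x_3: subtract (-7/18*x_1)·f_2 from -7/2*x_1*x_3 + 4*x_2**2*x_3 + x_2**2 - x_2*x_3**2 - 4/3*x_2*x_3 + x_2 - x_3**2 + 1/2*x_3 → 4*x_2**2*x_3 + x_2**2 - x_2*x_3**2 - 4/3*x_2*x_3 + x_2 - x_3**2 + 1/2*x_3
  leading term x_2**2*x_3: subtract (4/9*x_2**2)·f_2 from 4*x_2**2*x_3 + x_2**2 - x_2*x_3**2 - 4/3*x_2*x_3 + x_2 - x_3**2 + 1/2*x_3 → x_2**2 - x_2*x_3**2 - 4/3*x_2*x_3 + x_2 - x_3**2 + 1/2*x_3
  leading term x_2**2: no divisor's leading term divides it; move x_2**2 to the remainder.
  leading term x_2*x_3**2: subtract (-1/9*x_2*x_3)·f_2 from -x_2*x_3**2 - 4/3*x_2*x_3 + x_2 - x_3**2 + 1/2*x_3 → -4/3*x_2*x_3 + x_2 - x_3**2 + 1/2*x_3
  leading term x_2*x_3: subtract (-4/27*x_2)·f_2 from -4/3*x_2*x_3 + x_2 - x_3**2 + 1/2*x_3 → x_2 - x_3**2 + 1/2*x_3
  leading term x_2: no divisor's leading term divides it; move x_2 to the remainder.
  leading term x_3**2: subtract (-1/9*x_3)·f_2 from -x_3**2 + 1/2*x_3 → 1/2*x_3
  leading term x_3: subtract (1/18)·f_2 from 1/2*x_3 → 0
  remainder x_2**2 + x_2 ≠ 0; add g_4 = x_2**2 + x_2 to the basis.

S(f_2,f_3): lcm = x_1*x_3. S = x_2 - x_3**2 - 4/3*x_3 + 1.
  leading term x_2: no divisor's leading term divides it; move x_2 to the remainder.
  leading term x_3**2: subtract (-1/9*x_3)·f_2 from -x_3**2 - 4/3*x_3 + 1 → -4/3*x_3 + 1
  leading term x_3: subtract (-4/27)·f_2 from -4/3*x_3 + 1 → 1
  leading term 1: no divisor's leading term divides it; move 1 to the remainder.
  remainder x_2 + 1 ≠ 0; add g_5 = x_2 + 1 to the basis.

S(f_1,g_4): lcm = x_1*x_2**2. S = -9/2*x_1*x_2 + 4*x_2**3 - x_2*x_3 + 1/2*x_2.
  leading term x_1*x_2: subtract (-9/4)·f_1 from -9/2*x_1*x_2 + 4*x_2**3 - x_2*x_3 + 1/2*x_2 → -63/4*x_1 + 4*x_2**3 + 18*x_2**2 - x_2*x_3 + 1/2*x_2 - 9/2*x_3 + 9/4
  leading term x_1: no divisor's leading term divides it; move -63/4*x_1 to the remainder.
  leading term x_2**3: subtract (4*x_2)·g_4 from 4*x_2**3 + 18*x_2**2 - x_2*x_3 + 1/2*x_2 - 9/2*x_3 + 9/4 → 14*x_2**2 - x_2*x_3 + 1/2*x_2 - 9/2*x_3 + 9/4
  leading term x_2**2: subtract (14)·g_4 from 14*x_2**2 - x_2*x_3 + 1/2*x_2 - 9/2*x_3 + 9/4 → -x_2*x_3 - 27/2*x_2 - 9/2*x_3 + 9/4
  leading term x_2*x_3: subtract (-1/9*x_2)·f_2 from -x_2*x_3 - 27/2*x_2 - 9/2*x_3 + 9/4 → -27/2*x_2 - 9/2*x_3 + 9/4
  leading term x_2: subtract (-27/2)·g_5 from -27/2*x_2 - 9/2*x_3 + 9/4 → -9/2*x_3 + 63/4
  leading term x_3: subtract (-1/2)·f_2 from -9/2*x_3 + 63/4 → 63/4
  leading term 1: no divisor's leading term divides it; move 63/4 to the remainder.
  remainder -63/4*x_1 + 63/4 ≠ 0; add g_6 = -63/4*x_1 + 63/4 to the basis.

The other S-polynomials (S(f_1,f_2), S(f_2,g_4), S(f_3,g_4), S(f_1,g_5), S(f_2,g_5), S(f_3,g_5), S(g_4,g_5), S(f_1,g_6), S(f_2,g_6), S(f_3,g_6), S(g_4,g_6), S(g_5,g_6)) all reduce to 0 modulo the current basis, so we have a Gröbner basis.
Inter-reduce: drop elements whose leading term is divisible by another's, tail-reduce, and make monic.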